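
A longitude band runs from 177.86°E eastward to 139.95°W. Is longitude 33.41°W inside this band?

No

Band width going east from +177.86° to -139.95°: ((-139.95 − 177.86) mod 360) = 42.19°.
Offset of -33.41° east of the west edge: ((-33.41 − 177.86) mod 360) = 148.73°.
148.73° > 42.19° ⇒ outside.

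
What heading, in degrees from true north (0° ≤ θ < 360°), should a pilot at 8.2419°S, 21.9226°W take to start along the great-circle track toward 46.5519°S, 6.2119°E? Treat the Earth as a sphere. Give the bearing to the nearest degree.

Δλ = 6.2119 − -21.9226 = 28.1345°.
θ = atan2( sin Δλ · cos φ₂ , cos φ₁ · sin φ₂ − sin φ₁ · cos φ₂ · cos Δλ )
  = atan2(0.32428, -0.63156) = 152.822° → normalised to [0°, 360°): 152.822°.

153°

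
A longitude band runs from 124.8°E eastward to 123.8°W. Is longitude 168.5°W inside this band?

Band width going east from +124.8° to -123.8°: ((-123.8 − 124.8) mod 360) = 111.4°.
Offset of -168.5° east of the west edge: ((-168.5 − 124.8) mod 360) = 66.7°.
66.7° ≤ 111.4° ⇒ inside.

Yes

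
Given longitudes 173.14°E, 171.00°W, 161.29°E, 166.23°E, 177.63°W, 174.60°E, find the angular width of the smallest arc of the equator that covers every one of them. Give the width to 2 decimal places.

Sort the longitudes: -177.63°, -171.00°, +161.29°, +166.23°, +173.14°, +174.60°.
Eastward gaps between consecutive values (wrapping around): 6.63°, 332.29°, 4.94°, 6.91°, 1.46°, 7.77°.
Largest gap = 332.29° ⇒ minimal covering band is its complement: 360° − 332.29° = 27.71°.
Band runs from +161.29° eastward to -171.00°, crossing the antimeridian.

27.71°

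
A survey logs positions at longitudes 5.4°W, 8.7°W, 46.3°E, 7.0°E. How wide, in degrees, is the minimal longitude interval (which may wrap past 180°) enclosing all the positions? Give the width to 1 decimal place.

Sort the longitudes: -8.7°, -5.4°, +7.0°, +46.3°.
Eastward gaps between consecutive values (wrapping around): 3.3°, 12.4°, 39.3°, 305.0°.
Largest gap = 305.0° ⇒ minimal covering band is its complement: 360° − 305.0° = 55.0°.
Band runs from -8.7° eastward to +46.3°.

55.0°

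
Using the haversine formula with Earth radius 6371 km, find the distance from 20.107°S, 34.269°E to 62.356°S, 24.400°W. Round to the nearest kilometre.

Δλ = -24.400 − 34.269 = -58.669°.
Δφ = -62.356 − -20.107 = -42.249°.
a = sin²(Δφ/2) + cos φ₁ · cos φ₂ · sin²(Δλ/2) = 0.234457.
c = 2·atan2(√a, √(1−a)) = 1.01091 rad → d = 6371·c ≈ 6440.53 km.

6441 km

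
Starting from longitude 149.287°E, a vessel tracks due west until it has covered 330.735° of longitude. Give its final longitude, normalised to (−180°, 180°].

178.552°E

Start at +149.287°; shift −330.735° → -181.448°.
-181.448° lies outside (−180°, 180°]; add 360° → +178.552°.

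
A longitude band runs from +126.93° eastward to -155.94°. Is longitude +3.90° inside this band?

No

Band width going east from +126.93° to -155.94°: ((-155.94 − 126.93) mod 360) = 77.13°.
Offset of +3.90° east of the west edge: ((3.90 − 126.93) mod 360) = 236.97°.
236.97° > 77.13° ⇒ outside.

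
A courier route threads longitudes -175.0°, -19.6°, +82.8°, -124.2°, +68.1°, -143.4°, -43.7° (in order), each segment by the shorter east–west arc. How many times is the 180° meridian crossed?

3

Leg 1: -175.0° → -19.6°, shortest Δλ = 155.4° (east) — does not cross 180°.
Leg 2: -19.6° → +82.8°, shortest Δλ = 102.4° (east) — does not cross 180°.
Leg 3: +82.8° → -124.2°, shortest Δλ = 153.0° (east) — crosses 180°.
Leg 4: -124.2° → +68.1°, shortest Δλ = -167.7° (west) — crosses 180°.
Leg 5: +68.1° → -143.4°, shortest Δλ = 148.5° (east) — crosses 180°.
Leg 6: -143.4° → -43.7°, shortest Δλ = 99.7° (east) — does not cross 180°.
Total crossings: 3.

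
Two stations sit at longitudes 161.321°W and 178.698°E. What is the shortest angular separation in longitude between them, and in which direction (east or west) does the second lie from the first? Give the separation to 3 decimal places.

Raw difference: 178.698 − -161.321 = 340.019°.
Normalise into (−180°, 180°]: 340.019° − 360° = -19.981°.
Negative ⇒ the second point lies to the west; separation 19.981°.

19.981° west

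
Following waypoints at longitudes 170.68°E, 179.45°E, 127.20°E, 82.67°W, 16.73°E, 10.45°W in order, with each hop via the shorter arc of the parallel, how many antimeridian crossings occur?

1

Leg 1: +170.68° → +179.45°, shortest Δλ = 8.77° (east) — does not cross 180°.
Leg 2: +179.45° → +127.20°, shortest Δλ = -52.25° (west) — does not cross 180°.
Leg 3: +127.20° → -82.67°, shortest Δλ = 150.13° (east) — crosses 180°.
Leg 4: -82.67° → +16.73°, shortest Δλ = 99.4° (east) — does not cross 180°.
Leg 5: +16.73° → -10.45°, shortest Δλ = -27.18° (west) — does not cross 180°.
Total crossings: 1.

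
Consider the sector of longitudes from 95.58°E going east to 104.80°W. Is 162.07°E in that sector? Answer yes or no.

Yes

Band width going east from +95.58° to -104.80°: ((-104.80 − 95.58) mod 360) = 159.62°.
Offset of +162.07° east of the west edge: ((162.07 − 95.58) mod 360) = 66.49°.
66.49° ≤ 159.62° ⇒ inside.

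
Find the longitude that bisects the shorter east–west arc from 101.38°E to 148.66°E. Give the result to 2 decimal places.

Signed shortest Δλ from +101.38° to +148.66° is +47.28°.
Midpoint longitude = +101.38° + (+47.28°)/2 = +101.38° + 23.64° = +125.02°.

125.02°E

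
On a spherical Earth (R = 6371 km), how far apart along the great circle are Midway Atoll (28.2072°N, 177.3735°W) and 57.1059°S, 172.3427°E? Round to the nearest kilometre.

Δλ = 172.3427 − -177.3735 = 349.7162°; wrapped into (−180°, 180°]: -10.2838°.
Δφ = -57.1059 − 28.2072 = -85.3131°.
a = sin²(Δφ/2) + cos φ₁ · cos φ₂ · sin²(Δλ/2) = 0.462989.
c = 2·atan2(√a, √(1−a)) = 1.49671 rad → d = 6371·c ≈ 9535.52 km.

9536 km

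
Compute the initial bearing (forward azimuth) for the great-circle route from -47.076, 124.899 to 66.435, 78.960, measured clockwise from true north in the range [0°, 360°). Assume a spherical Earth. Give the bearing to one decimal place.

Δλ = 78.960 − 124.899 = -45.939°.
θ = atan2( sin Δλ · cos φ₂ , cos φ₁ · sin φ₂ − sin φ₁ · cos φ₂ · cos Δλ )
  = atan2(-0.28729, 0.82782) = -19.139° → normalised to [0°, 360°): 340.861°.

340.9°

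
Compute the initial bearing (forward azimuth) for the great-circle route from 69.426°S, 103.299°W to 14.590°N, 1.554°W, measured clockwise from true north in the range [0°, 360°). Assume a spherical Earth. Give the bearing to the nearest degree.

96°

Δλ = -1.554 − -103.299 = 101.745°.
θ = atan2( sin Δλ · cos φ₂ , cos φ₁ · sin φ₂ − sin φ₁ · cos φ₂ · cos Δλ )
  = atan2(0.94749, -0.09591) = 95.780° → normalised to [0°, 360°): 95.780°.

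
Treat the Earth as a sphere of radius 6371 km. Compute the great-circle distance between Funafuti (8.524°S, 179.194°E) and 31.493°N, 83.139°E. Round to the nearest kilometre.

Δλ = 83.139 − 179.194 = -96.055°.
Δφ = 31.493 − -8.524 = 40.017°.
a = sin²(Δφ/2) + cos φ₁ · cos φ₂ · sin²(Δλ/2) = 0.583192.
c = 2·atan2(√a, √(1−a)) = 1.73796 rad → d = 6371·c ≈ 11072.53 km.

11073 km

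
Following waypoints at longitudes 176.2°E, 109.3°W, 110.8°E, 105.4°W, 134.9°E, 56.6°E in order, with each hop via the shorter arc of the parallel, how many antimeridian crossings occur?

4

Leg 1: +176.2° → -109.3°, shortest Δλ = 74.5° (east) — crosses 180°.
Leg 2: -109.3° → +110.8°, shortest Δλ = -139.9° (west) — crosses 180°.
Leg 3: +110.8° → -105.4°, shortest Δλ = 143.8° (east) — crosses 180°.
Leg 4: -105.4° → +134.9°, shortest Δλ = -119.7° (west) — crosses 180°.
Leg 5: +134.9° → +56.6°, shortest Δλ = -78.3° (west) — does not cross 180°.
Total crossings: 4.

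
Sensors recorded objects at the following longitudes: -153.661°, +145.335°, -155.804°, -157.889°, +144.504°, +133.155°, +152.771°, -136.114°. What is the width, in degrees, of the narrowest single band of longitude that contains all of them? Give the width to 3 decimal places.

90.731°

Sort the longitudes: -157.889°, -155.804°, -153.661°, -136.114°, +133.155°, +144.504°, +145.335°, +152.771°.
Eastward gaps between consecutive values (wrapping around): 2.085°, 2.143°, 17.547°, 269.269°, 11.349°, 0.831°, 7.436°, 49.340°.
Largest gap = 269.269° ⇒ minimal covering band is its complement: 360° − 269.269° = 90.731°.
Band runs from +133.155° eastward to -136.114°, crossing the antimeridian.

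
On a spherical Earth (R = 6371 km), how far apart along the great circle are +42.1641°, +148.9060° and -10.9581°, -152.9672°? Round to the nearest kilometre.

Δλ = -152.9672 − 148.9060 = -301.8732°; wrapped into (−180°, 180°]: 58.1268°.
Δφ = -10.9581 − 42.1641 = -53.1222°.
a = sin²(Δφ/2) + cos φ₁ · cos φ₂ · sin²(Δλ/2) = 0.371669.
c = 2·atan2(√a, √(1−a)) = 1.31123 rad → d = 6371·c ≈ 8353.85 km.

8354 km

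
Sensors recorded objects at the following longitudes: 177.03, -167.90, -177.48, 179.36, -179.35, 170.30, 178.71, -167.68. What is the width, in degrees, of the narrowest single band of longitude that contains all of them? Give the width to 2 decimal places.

22.02°

Sort the longitudes: -179.35°, -177.48°, -167.90°, -167.68°, +170.30°, +177.03°, +178.71°, +179.36°.
Eastward gaps between consecutive values (wrapping around): 1.87°, 9.58°, 0.22°, 337.98°, 6.73°, 1.68°, 0.65°, 1.29°.
Largest gap = 337.98° ⇒ minimal covering band is its complement: 360° − 337.98° = 22.02°.
Band runs from +170.30° eastward to -167.68°, crossing the antimeridian.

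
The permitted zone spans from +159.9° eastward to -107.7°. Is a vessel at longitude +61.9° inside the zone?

No

Band width going east from +159.9° to -107.7°: ((-107.7 − 159.9) mod 360) = 92.4°.
Offset of +61.9° east of the west edge: ((61.9 − 159.9) mod 360) = 262.0°.
262.0° > 92.4° ⇒ outside.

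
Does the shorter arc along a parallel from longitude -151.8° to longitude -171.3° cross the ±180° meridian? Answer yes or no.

No

Signed shortest Δλ = ((-171.3 − -151.8 + 180) mod 360) − 180 = -19.5°.
Going west by 19.5° from -151.8° reaches -171.3° without touching 180°.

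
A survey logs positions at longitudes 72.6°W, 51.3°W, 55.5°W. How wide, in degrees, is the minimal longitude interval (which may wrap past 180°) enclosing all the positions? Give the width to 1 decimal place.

21.3°

Sort the longitudes: -72.6°, -55.5°, -51.3°.
Eastward gaps between consecutive values (wrapping around): 17.1°, 4.2°, 338.7°.
Largest gap = 338.7° ⇒ minimal covering band is its complement: 360° − 338.7° = 21.3°.
Band runs from -72.6° eastward to -51.3°.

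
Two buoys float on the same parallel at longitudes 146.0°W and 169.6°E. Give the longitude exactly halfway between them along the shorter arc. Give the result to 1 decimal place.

Signed shortest Δλ from -146.0° to +169.6° is -44.4°.
Midpoint longitude = -146.0° + (-44.4°)/2 = -146.0° − 22.2° = -168.2°.
(The naïve average (-146.0 + +169.6)/2 = 11.8° is on the wrong side of the globe.)

168.2°W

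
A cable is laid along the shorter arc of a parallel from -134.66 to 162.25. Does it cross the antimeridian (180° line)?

Yes

Naïve |162.25 − -134.66| = 296.91° > 180°, so the shorter arc goes the other way round — across 180°.
Signed shortest Δλ = ((162.25 − -134.66 + 180) mod 360) − 180 = -63.09°.
Going west by 63.09° from -134.66° passes through 180° before reaching +162.25°.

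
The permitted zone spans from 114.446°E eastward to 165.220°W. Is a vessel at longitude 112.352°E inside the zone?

No

Band width going east from +114.446° to -165.220°: ((-165.220 − 114.446) mod 360) = 80.334°.
Offset of +112.352° east of the west edge: ((112.352 − 114.446) mod 360) = 357.906°.
357.906° > 80.334° ⇒ outside.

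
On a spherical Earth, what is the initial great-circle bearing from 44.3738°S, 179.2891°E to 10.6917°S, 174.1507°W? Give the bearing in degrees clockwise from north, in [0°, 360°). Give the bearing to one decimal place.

11.5°

Δλ = -174.1507 − 179.2891 = -353.4398°; wrapped into (−180°, 180°]: 6.5602°.
θ = atan2( sin Δλ · cos φ₂ , cos φ₁ · sin φ₂ − sin φ₁ · cos φ₂ · cos Δλ )
  = atan2(0.11226, 0.55008) = 11.535° → normalised to [0°, 360°): 11.535°.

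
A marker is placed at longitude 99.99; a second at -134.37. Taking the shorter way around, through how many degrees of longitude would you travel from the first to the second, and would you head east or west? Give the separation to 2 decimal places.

125.64° east

Raw difference: -134.37 − 99.99 = -234.36°.
Normalise into (−180°, 180°]: -234.36° + 360° = 125.64°.
Positive ⇒ the second point lies to the east; separation 125.64°.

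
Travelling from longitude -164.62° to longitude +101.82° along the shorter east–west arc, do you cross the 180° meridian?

Yes

Naïve |101.82 − -164.62| = 266.44° > 180°, so the shorter arc goes the other way round — across 180°.
Signed shortest Δλ = ((101.82 − -164.62 + 180) mod 360) − 180 = -93.56°.
Going west by 93.56° from -164.62° passes through 180° before reaching +101.82°.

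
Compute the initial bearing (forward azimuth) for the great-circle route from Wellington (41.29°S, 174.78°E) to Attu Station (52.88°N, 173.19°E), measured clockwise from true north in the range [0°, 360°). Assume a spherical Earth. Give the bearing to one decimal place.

359.0°

Δλ = 173.19 − 174.78 = -1.59°.
θ = atan2( sin Δλ · cos φ₂ , cos φ₁ · sin φ₂ − sin φ₁ · cos φ₂ · cos Δλ )
  = atan2(-0.01675, 0.99720) = -0.962° → normalised to [0°, 360°): 359.038°.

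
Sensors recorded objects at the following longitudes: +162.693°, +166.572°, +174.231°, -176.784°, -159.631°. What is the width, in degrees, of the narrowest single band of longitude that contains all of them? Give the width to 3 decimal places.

37.676°

Sort the longitudes: -176.784°, -159.631°, +162.693°, +166.572°, +174.231°.
Eastward gaps between consecutive values (wrapping around): 17.153°, 322.324°, 3.879°, 7.659°, 8.985°.
Largest gap = 322.324° ⇒ minimal covering band is its complement: 360° − 322.324° = 37.676°.
Band runs from +162.693° eastward to -159.631°, crossing the antimeridian.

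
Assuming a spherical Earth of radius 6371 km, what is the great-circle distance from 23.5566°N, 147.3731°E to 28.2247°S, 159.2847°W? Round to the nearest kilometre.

8112 km

Δλ = -159.2847 − 147.3731 = -306.6578°; wrapped into (−180°, 180°]: 53.3422°.
Δφ = -28.2247 − 23.5566 = -51.7813°.
a = sin²(Δφ/2) + cos φ₁ · cos φ₂ · sin²(Δλ/2) = 0.353400.
c = 2·atan2(√a, √(1−a)) = 1.27322 rad → d = 6371·c ≈ 8111.71 km.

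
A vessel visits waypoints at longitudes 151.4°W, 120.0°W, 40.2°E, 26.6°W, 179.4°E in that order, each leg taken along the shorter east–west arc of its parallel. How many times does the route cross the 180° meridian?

Leg 1: -151.4° → -120.0°, shortest Δλ = 31.4° (east) — does not cross 180°.
Leg 2: -120.0° → +40.2°, shortest Δλ = 160.2° (east) — does not cross 180°.
Leg 3: +40.2° → -26.6°, shortest Δλ = -66.8° (west) — does not cross 180°.
Leg 4: -26.6° → +179.4°, shortest Δλ = -154.0° (west) — crosses 180°.
Total crossings: 1.

1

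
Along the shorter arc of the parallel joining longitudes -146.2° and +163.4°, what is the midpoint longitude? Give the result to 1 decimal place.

Signed shortest Δλ from -146.2° to +163.4° is -50.4°.
Midpoint longitude = -146.2° + (-50.4°)/2 = -146.2° − 25.2° = -171.4°.
(The naïve average (-146.2 + +163.4)/2 = 8.6° is on the wrong side of the globe.)

-171.4°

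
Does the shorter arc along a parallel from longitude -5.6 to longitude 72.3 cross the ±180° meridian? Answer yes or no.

Signed shortest Δλ = ((72.3 − -5.6 + 180) mod 360) − 180 = 77.9°.
Going east by 77.9° from -5.6° reaches +72.3° without touching 180°.

No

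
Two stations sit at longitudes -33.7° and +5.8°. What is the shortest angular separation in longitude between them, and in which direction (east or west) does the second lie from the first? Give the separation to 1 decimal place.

Raw difference: 5.8 − -33.7 = 39.5°.
Normalise into (−180°, 180°]: 39.5° stays 39.5°.
Positive ⇒ the second point lies to the east; separation 39.5°.

39.5° east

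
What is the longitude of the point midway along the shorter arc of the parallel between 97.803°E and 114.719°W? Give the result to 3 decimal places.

171.542°E

Signed shortest Δλ from +97.803° to -114.719° is +147.478°.
Midpoint longitude = +97.803° + (+147.478°)/2 = +97.803° + 73.739° = +171.542°.
(The naïve average (+97.803 + -114.719)/2 = -8.458° is on the wrong side of the globe.)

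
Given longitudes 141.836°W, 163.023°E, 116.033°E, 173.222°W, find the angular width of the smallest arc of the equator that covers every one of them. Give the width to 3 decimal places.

Sort the longitudes: -173.222°, -141.836°, +116.033°, +163.023°.
Eastward gaps between consecutive values (wrapping around): 31.386°, 257.869°, 46.990°, 23.755°.
Largest gap = 257.869° ⇒ minimal covering band is its complement: 360° − 257.869° = 102.131°.
Band runs from +116.033° eastward to -141.836°, crossing the antimeridian.

102.131°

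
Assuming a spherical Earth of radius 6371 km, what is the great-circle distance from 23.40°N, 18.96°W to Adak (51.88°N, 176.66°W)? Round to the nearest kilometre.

Δλ = -176.66 − -18.96 = -157.70°.
Δφ = 51.88 − 23.40 = 28.48°.
a = sin²(Δφ/2) + cos φ₁ · cos φ₂ · sin²(Δλ/2) = 0.605862.
c = 2·atan2(√a, √(1−a)) = 1.78413 rad → d = 6371·c ≈ 11366.72 km.

11367 km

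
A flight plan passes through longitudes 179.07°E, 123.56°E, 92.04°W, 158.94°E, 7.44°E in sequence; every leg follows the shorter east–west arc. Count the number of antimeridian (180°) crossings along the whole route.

2

Leg 1: +179.07° → +123.56°, shortest Δλ = -55.51° (west) — does not cross 180°.
Leg 2: +123.56° → -92.04°, shortest Δλ = 144.4° (east) — crosses 180°.
Leg 3: -92.04° → +158.94°, shortest Δλ = -109.02° (west) — crosses 180°.
Leg 4: +158.94° → +7.44°, shortest Δλ = -151.5° (west) — does not cross 180°.
Total crossings: 2.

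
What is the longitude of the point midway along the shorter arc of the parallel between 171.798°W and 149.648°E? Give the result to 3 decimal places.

168.925°E

Signed shortest Δλ from -171.798° to +149.648° is -38.554°.
Midpoint longitude = -171.798° + (-38.554°)/2 = -171.798° − 19.277° = -191.075°.
Normalise into (−180°, 180°]: +168.925°.
(The naïve average (-171.798 + +149.648)/2 = -11.075° is on the wrong side of the globe.)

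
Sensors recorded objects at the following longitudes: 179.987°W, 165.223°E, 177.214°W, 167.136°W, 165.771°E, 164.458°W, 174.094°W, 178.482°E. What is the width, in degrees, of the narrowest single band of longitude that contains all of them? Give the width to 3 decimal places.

Sort the longitudes: -179.987°, -177.214°, -174.094°, -167.136°, -164.458°, +165.223°, +165.771°, +178.482°.
Eastward gaps between consecutive values (wrapping around): 2.773°, 3.120°, 6.958°, 2.678°, 329.681°, 0.548°, 12.711°, 1.531°.
Largest gap = 329.681° ⇒ minimal covering band is its complement: 360° − 329.681° = 30.319°.
Band runs from +165.223° eastward to -164.458°, crossing the antimeridian.

30.319°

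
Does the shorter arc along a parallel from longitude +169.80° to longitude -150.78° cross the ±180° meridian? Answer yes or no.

Yes

Naïve |-150.78 − 169.80| = 320.58° > 180°, so the shorter arc goes the other way round — across 180°.
Signed shortest Δλ = ((-150.78 − 169.80 + 180) mod 360) − 180 = 39.42°.
Going east by 39.42° from +169.80° passes through 180° before reaching -150.78°.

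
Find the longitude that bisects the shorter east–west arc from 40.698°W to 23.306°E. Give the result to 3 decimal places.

8.696°W

Signed shortest Δλ from -40.698° to +23.306° is +64.004°.
Midpoint longitude = -40.698° + (+64.004°)/2 = -40.698° + 32.002° = -8.696°.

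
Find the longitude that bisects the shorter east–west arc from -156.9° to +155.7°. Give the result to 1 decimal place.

+179.4°

Signed shortest Δλ from -156.9° to +155.7° is -47.4°.
Midpoint longitude = -156.9° + (-47.4°)/2 = -156.9° − 23.7° = -180.6°.
Normalise into (−180°, 180°]: +179.4°.
(The naïve average (-156.9 + +155.7)/2 = -0.6° is on the wrong side of the globe.)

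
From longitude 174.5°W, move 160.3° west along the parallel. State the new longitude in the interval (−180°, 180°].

Start at -174.5°; shift −160.3° → -334.8°.
-334.8° lies outside (−180°, 180°]; add 360° → +25.2°.

25.2°E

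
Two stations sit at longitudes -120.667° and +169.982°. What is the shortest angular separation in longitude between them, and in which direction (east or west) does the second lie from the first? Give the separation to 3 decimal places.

Raw difference: 169.982 − -120.667 = 290.649°.
Normalise into (−180°, 180°]: 290.649° − 360° = -69.351°.
Negative ⇒ the second point lies to the west; separation 69.351°.

69.351° west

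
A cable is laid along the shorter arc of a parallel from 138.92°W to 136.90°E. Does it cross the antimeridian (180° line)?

Yes

Naïve |136.90 − -138.92| = 275.82° > 180°, so the shorter arc goes the other way round — across 180°.
Signed shortest Δλ = ((136.90 − -138.92 + 180) mod 360) − 180 = -84.18°.
Going west by 84.18° from -138.92° passes through 180° before reaching +136.90°.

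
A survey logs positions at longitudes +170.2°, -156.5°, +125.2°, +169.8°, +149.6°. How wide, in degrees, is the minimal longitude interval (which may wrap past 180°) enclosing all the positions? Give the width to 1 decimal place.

Sort the longitudes: -156.5°, +125.2°, +149.6°, +169.8°, +170.2°.
Eastward gaps between consecutive values (wrapping around): 281.7°, 24.4°, 20.2°, 0.4°, 33.3°.
Largest gap = 281.7° ⇒ minimal covering band is its complement: 360° − 281.7° = 78.3°.
Band runs from +125.2° eastward to -156.5°, crossing the antimeridian.

78.3°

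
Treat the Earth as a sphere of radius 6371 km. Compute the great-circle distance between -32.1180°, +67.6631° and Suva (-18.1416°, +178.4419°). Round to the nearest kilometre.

Δλ = 178.4419 − 67.6631 = 110.7788°.
Δφ = -18.1416 − -32.1180 = 13.9764°.
a = sin²(Δφ/2) + cos φ₁ · cos φ₂ · sin²(Δλ/2) = 0.559994.
c = 2·atan2(√a, √(1−a)) = 1.69107 rad → d = 6371·c ≈ 10773.83 km.

10774 km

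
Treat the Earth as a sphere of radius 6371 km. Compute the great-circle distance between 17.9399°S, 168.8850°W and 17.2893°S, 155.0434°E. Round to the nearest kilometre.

3818 km

Δλ = 155.0434 − -168.8850 = 323.9284°; wrapped into (−180°, 180°]: -36.0716°.
Δφ = -17.2893 − -17.9399 = 0.6506°.
a = sin²(Δφ/2) + cos φ₁ · cos φ₂ · sin²(Δλ/2) = 0.087110.
c = 2·atan2(√a, √(1−a)) = 0.59921 rad → d = 6371·c ≈ 3817.58 km.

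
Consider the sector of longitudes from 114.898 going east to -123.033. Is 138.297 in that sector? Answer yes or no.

Yes

Band width going east from +114.898° to -123.033°: ((-123.033 − 114.898) mod 360) = 122.069°.
Offset of +138.297° east of the west edge: ((138.297 − 114.898) mod 360) = 23.399°.
23.399° ≤ 122.069° ⇒ inside.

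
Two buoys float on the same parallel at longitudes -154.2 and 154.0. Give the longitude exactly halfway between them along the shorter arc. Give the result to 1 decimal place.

Signed shortest Δλ from -154.2° to +154.0° is -51.8°.
Midpoint longitude = -154.2° + (-51.8°)/2 = -154.2° − 25.9° = -180.1°.
Normalise into (−180°, 180°]: +179.9°.
(The naïve average (-154.2 + +154.0)/2 = -0.1° is on the wrong side of the globe.)

+179.9°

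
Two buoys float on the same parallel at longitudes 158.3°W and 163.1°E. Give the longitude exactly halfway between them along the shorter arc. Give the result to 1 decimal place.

Signed shortest Δλ from -158.3° to +163.1° is -38.6°.
Midpoint longitude = -158.3° + (-38.6°)/2 = -158.3° − 19.3° = -177.6°.
(The naïve average (-158.3 + +163.1)/2 = 2.4° is on the wrong side of the globe.)

177.6°W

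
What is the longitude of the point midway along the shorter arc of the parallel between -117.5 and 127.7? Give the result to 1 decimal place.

Signed shortest Δλ from -117.5° to +127.7° is -114.8°.
Midpoint longitude = -117.5° + (-114.8°)/2 = -117.5° − 57.4° = -174.9°.
(The naïve average (-117.5 + +127.7)/2 = 5.1° is on the wrong side of the globe.)

-174.9°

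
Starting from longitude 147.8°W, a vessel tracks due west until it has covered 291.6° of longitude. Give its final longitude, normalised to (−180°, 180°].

Start at -147.8°; shift −291.6° → -439.4°.
-439.4° lies outside (−180°, 180°]; add 360° → -79.4°.

79.4°W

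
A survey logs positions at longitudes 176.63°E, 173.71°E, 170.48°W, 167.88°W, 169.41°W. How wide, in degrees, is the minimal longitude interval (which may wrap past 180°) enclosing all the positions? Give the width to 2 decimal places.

18.41°

Sort the longitudes: -170.48°, -169.41°, -167.88°, +173.71°, +176.63°.
Eastward gaps between consecutive values (wrapping around): 1.07°, 1.53°, 341.59°, 2.92°, 12.89°.
Largest gap = 341.59° ⇒ minimal covering band is its complement: 360° − 341.59° = 18.41°.
Band runs from +173.71° eastward to -167.88°, crossing the antimeridian.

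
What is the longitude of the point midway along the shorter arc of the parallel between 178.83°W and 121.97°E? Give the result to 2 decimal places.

Signed shortest Δλ from -178.83° to +121.97° is -59.20°.
Midpoint longitude = -178.83° + (-59.20°)/2 = -178.83° − 29.60° = -208.43°.
Normalise into (−180°, 180°]: +151.57°.
(The naïve average (-178.83 + +121.97)/2 = -28.43° is on the wrong side of the globe.)

151.57°E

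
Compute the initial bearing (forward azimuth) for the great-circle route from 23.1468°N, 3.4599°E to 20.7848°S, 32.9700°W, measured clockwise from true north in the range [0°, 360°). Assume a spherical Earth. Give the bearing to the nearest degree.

222°

Δλ = -32.9700 − 3.4599 = -36.4299°.
θ = atan2( sin Δλ · cos φ₂ , cos φ₁ · sin φ₂ − sin φ₁ · cos φ₂ · cos Δλ )
  = atan2(-0.55519, -0.62198) = -138.247° → normalised to [0°, 360°): 221.753°.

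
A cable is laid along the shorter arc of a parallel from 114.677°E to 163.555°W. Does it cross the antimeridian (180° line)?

Yes

Naïve |-163.555 − 114.677| = 278.232° > 180°, so the shorter arc goes the other way round — across 180°.
Signed shortest Δλ = ((-163.555 − 114.677 + 180) mod 360) − 180 = 81.768°.
Going east by 81.768° from +114.677° passes through 180° before reaching -163.555°.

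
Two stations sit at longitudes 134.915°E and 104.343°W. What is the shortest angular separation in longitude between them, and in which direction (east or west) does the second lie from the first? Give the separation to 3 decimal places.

Raw difference: -104.343 − 134.915 = -239.258°.
Normalise into (−180°, 180°]: -239.258° + 360° = 120.742°.
Positive ⇒ the second point lies to the east; separation 120.742°.

120.742° east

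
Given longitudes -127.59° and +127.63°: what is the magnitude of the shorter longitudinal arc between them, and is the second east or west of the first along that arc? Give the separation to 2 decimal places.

Raw difference: 127.63 − -127.59 = 255.22°.
Normalise into (−180°, 180°]: 255.22° − 360° = -104.78°.
Negative ⇒ the second point lies to the west; separation 104.78°.

104.78° west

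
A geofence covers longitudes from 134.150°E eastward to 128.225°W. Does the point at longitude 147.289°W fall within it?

Band width going east from +134.150° to -128.225°: ((-128.225 − 134.150) mod 360) = 97.625°.
Offset of -147.289° east of the west edge: ((-147.289 − 134.150) mod 360) = 78.561°.
78.561° ≤ 97.625° ⇒ inside.

Yes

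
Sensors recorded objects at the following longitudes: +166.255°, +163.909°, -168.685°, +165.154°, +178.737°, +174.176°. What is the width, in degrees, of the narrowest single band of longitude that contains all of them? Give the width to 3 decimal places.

Sort the longitudes: -168.685°, +163.909°, +165.154°, +166.255°, +174.176°, +178.737°.
Eastward gaps between consecutive values (wrapping around): 332.594°, 1.245°, 1.101°, 7.921°, 4.561°, 12.578°.
Largest gap = 332.594° ⇒ minimal covering band is its complement: 360° − 332.594° = 27.406°.
Band runs from +163.909° eastward to -168.685°, crossing the antimeridian.

27.406°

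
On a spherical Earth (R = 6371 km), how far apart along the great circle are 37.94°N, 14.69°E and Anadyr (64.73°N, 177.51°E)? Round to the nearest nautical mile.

Δλ = 177.51 − 14.69 = 162.82°.
Δφ = 64.73 − 37.94 = 26.79°.
a = sin²(Δφ/2) + cos φ₁ · cos φ₂ · sin²(Δλ/2) = 0.382822.
c = 2·atan2(√a, √(1−a)) = 1.33424 rad → d = 6371·c ≈ 8500.44 km ≈ 4589.87 nmi.

4590 nmi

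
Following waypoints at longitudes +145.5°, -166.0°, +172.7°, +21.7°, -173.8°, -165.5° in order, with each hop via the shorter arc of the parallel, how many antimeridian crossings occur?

Leg 1: +145.5° → -166.0°, shortest Δλ = 48.5° (east) — crosses 180°.
Leg 2: -166.0° → +172.7°, shortest Δλ = -21.3° (west) — crosses 180°.
Leg 3: +172.7° → +21.7°, shortest Δλ = -151.0° (west) — does not cross 180°.
Leg 4: +21.7° → -173.8°, shortest Δλ = 164.5° (east) — crosses 180°.
Leg 5: -173.8° → -165.5°, shortest Δλ = 8.3° (east) — does not cross 180°.
Total crossings: 3.

3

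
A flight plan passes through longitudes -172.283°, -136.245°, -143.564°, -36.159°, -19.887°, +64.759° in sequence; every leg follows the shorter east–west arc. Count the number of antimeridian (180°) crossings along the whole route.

Leg 1: -172.283° → -136.245°, shortest Δλ = 36.038° (east) — does not cross 180°.
Leg 2: -136.245° → -143.564°, shortest Δλ = -7.319° (west) — does not cross 180°.
Leg 3: -143.564° → -36.159°, shortest Δλ = 107.405° (east) — does not cross 180°.
Leg 4: -36.159° → -19.887°, shortest Δλ = 16.272° (east) — does not cross 180°.
Leg 5: -19.887° → +64.759°, shortest Δλ = 84.646° (east) — does not cross 180°.
Total crossings: 0.

0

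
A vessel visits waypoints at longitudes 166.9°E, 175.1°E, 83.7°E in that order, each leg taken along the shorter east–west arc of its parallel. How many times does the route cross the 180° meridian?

0

Leg 1: +166.9° → +175.1°, shortest Δλ = 8.2° (east) — does not cross 180°.
Leg 2: +175.1° → +83.7°, shortest Δλ = -91.4° (west) — does not cross 180°.
Total crossings: 0.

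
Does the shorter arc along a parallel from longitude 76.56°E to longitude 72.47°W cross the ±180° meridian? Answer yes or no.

Signed shortest Δλ = ((-72.47 − 76.56 + 180) mod 360) − 180 = -149.03°.
Going west by 149.03° from +76.56° reaches -72.47° without touching 180°.

No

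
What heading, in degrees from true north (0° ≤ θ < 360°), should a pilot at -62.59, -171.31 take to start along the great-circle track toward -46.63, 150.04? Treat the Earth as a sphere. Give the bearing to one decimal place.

Δλ = 150.04 − -171.31 = 321.35°; wrapped into (−180°, 180°]: -38.65°.
θ = atan2( sin Δλ · cos φ₂ , cos φ₁ · sin φ₂ − sin φ₁ · cos φ₂ · cos Δλ )
  = atan2(-0.42889, 0.14145) = -71.748° → normalised to [0°, 360°): 288.252°.

288.3°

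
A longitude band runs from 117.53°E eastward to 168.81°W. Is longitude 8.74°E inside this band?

Band width going east from +117.53° to -168.81°: ((-168.81 − 117.53) mod 360) = 73.66°.
Offset of +8.74° east of the west edge: ((8.74 − 117.53) mod 360) = 251.21°.
251.21° > 73.66° ⇒ outside.

No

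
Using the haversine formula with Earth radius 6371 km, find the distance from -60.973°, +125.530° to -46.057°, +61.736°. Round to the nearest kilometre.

4325 km

Δλ = 61.736 − 125.530 = -63.794°.
Δφ = -46.057 − -60.973 = 14.916°.
a = sin²(Δφ/2) + cos φ₁ · cos φ₂ · sin²(Δλ/2) = 0.110859.
c = 2·atan2(√a, √(1−a)) = 0.67887 rad → d = 6371·c ≈ 4325.09 km.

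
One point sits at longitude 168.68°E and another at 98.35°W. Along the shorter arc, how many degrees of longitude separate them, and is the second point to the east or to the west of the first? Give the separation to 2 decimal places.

Raw difference: -98.35 − 168.68 = -267.03°.
Normalise into (−180°, 180°]: -267.03° + 360° = 92.97°.
Positive ⇒ the second point lies to the east; separation 92.97°.

92.97° east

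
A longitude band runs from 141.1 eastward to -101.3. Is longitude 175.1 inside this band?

Band width going east from +141.1° to -101.3°: ((-101.3 − 141.1) mod 360) = 117.6°.
Offset of +175.1° east of the west edge: ((175.1 − 141.1) mod 360) = 34.0°.
34.0° ≤ 117.6° ⇒ inside.

Yes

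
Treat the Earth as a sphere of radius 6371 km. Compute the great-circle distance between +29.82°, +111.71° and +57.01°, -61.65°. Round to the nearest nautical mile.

5583 nmi

Δλ = -61.65 − 111.71 = -173.36°.
Δφ = 57.01 − 29.82 = 27.19°.
a = sin²(Δφ/2) + cos φ₁ · cos φ₂ · sin²(Δλ/2) = 0.526065.
c = 2·atan2(√a, √(1−a)) = 1.62295 rad → d = 6371·c ≈ 10339.81 km ≈ 5583.05 nmi.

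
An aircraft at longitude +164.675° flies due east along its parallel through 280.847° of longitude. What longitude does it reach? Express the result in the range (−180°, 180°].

+85.522°

Start at +164.675°; shift +280.847° → +445.522°.
+445.522° lies outside (−180°, 180°]; subtract 360° → +85.522°.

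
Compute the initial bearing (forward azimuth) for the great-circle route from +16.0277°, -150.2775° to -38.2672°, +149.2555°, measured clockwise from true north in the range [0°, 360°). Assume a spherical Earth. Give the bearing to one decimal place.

Δλ = 149.2555 − -150.2775 = 299.5330°; wrapped into (−180°, 180°]: -60.4670°.
θ = atan2( sin Δλ · cos φ₂ , cos φ₁ · sin φ₂ − sin φ₁ · cos φ₂ · cos Δλ )
  = atan2(-0.68312, -0.70211) = -135.785° → normalised to [0°, 360°): 224.215°.

224.2°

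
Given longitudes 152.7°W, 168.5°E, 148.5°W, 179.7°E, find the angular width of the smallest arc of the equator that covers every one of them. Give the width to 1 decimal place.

43.0°

Sort the longitudes: -152.7°, -148.5°, +168.5°, +179.7°.
Eastward gaps between consecutive values (wrapping around): 4.2°, 317.0°, 11.2°, 27.6°.
Largest gap = 317.0° ⇒ minimal covering band is its complement: 360° − 317.0° = 43.0°.
Band runs from +168.5° eastward to -148.5°, crossing the antimeridian.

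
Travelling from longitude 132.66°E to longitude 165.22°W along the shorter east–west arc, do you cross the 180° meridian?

Yes

Naïve |-165.22 − 132.66| = 297.88° > 180°, so the shorter arc goes the other way round — across 180°.
Signed shortest Δλ = ((-165.22 − 132.66 + 180) mod 360) − 180 = 62.12°.
Going east by 62.12° from +132.66° passes through 180° before reaching -165.22°.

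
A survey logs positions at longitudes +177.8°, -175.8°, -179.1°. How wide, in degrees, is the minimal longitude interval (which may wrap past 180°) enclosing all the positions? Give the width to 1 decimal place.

Sort the longitudes: -179.1°, -175.8°, +177.8°.
Eastward gaps between consecutive values (wrapping around): 3.3°, 353.6°, 3.1°.
Largest gap = 353.6° ⇒ minimal covering band is its complement: 360° − 353.6° = 6.4°.
Band runs from +177.8° eastward to -175.8°, crossing the antimeridian.

6.4°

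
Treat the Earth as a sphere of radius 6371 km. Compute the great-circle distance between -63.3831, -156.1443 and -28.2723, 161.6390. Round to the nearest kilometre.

4926 km

Δλ = 161.6390 − -156.1443 = 317.7833°; wrapped into (−180°, 180°]: -42.2167°.
Δφ = -28.2723 − -63.3831 = 35.1108°.
a = sin²(Δφ/2) + cos φ₁ · cos φ₂ · sin²(Δλ/2) = 0.142154.
c = 2·atan2(√a, √(1−a)) = 0.77318 rad → d = 6371·c ≈ 4925.95 km.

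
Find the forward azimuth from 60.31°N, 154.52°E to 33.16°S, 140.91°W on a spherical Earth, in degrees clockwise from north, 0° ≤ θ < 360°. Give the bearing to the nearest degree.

Δλ = -140.91 − 154.52 = -295.43°; wrapped into (−180°, 180°]: 64.57°.
θ = atan2( sin Δλ · cos φ₂ , cos φ₁ · sin φ₂ − sin φ₁ · cos φ₂ · cos Δλ )
  = atan2(0.75604, -0.58321) = 127.647° → normalised to [0°, 360°): 127.647°.

128°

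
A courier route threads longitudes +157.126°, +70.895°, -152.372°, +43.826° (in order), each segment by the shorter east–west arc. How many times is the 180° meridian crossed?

Leg 1: +157.126° → +70.895°, shortest Δλ = -86.231° (west) — does not cross 180°.
Leg 2: +70.895° → -152.372°, shortest Δλ = 136.733° (east) — crosses 180°.
Leg 3: -152.372° → +43.826°, shortest Δλ = -163.802° (west) — crosses 180°.
Total crossings: 2.

2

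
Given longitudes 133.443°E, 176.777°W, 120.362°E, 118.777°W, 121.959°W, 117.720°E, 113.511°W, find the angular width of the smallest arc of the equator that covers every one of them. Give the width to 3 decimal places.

128.769°

Sort the longitudes: -176.777°, -121.959°, -118.777°, -113.511°, +117.720°, +120.362°, +133.443°.
Eastward gaps between consecutive values (wrapping around): 54.818°, 3.182°, 5.266°, 231.231°, 2.642°, 13.081°, 49.780°.
Largest gap = 231.231° ⇒ minimal covering band is its complement: 360° − 231.231° = 128.769°.
Band runs from +117.720° eastward to -113.511°, crossing the antimeridian.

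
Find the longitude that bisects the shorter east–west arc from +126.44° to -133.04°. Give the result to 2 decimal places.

+176.70°

Signed shortest Δλ from +126.44° to -133.04° is +100.52°.
Midpoint longitude = +126.44° + (+100.52°)/2 = +126.44° + 50.26° = +176.70°.
(The naïve average (+126.44 + -133.04)/2 = -3.3° is on the wrong side of the globe.)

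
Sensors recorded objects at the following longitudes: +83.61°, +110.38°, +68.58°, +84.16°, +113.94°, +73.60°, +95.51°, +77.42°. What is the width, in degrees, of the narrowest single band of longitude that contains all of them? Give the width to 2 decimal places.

Sort the longitudes: +68.58°, +73.60°, +77.42°, +83.61°, +84.16°, +95.51°, +110.38°, +113.94°.
Eastward gaps between consecutive values (wrapping around): 5.02°, 3.82°, 6.19°, 0.55°, 11.35°, 14.87°, 3.56°, 314.64°.
Largest gap = 314.64° ⇒ minimal covering band is its complement: 360° − 314.64° = 45.36°.
Band runs from +68.58° eastward to +113.94°.

45.36°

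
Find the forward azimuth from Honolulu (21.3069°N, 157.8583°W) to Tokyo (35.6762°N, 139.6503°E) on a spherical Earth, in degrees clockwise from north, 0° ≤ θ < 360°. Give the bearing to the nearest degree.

299°

Δλ = 139.6503 − -157.8583 = 297.5086°; wrapped into (−180°, 180°]: -62.4914°.
θ = atan2( sin Δλ · cos φ₂ , cos φ₁ · sin φ₂ − sin φ₁ · cos φ₂ · cos Δλ )
  = atan2(-0.72049, 0.40701) = -60.538° → normalised to [0°, 360°): 299.462°.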